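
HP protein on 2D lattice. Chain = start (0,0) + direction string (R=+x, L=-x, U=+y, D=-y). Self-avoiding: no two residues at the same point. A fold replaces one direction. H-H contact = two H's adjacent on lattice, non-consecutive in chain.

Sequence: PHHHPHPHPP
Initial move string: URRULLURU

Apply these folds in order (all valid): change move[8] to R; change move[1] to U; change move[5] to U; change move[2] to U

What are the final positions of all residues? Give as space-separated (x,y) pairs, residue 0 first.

Answer: (0,0) (0,1) (0,2) (0,3) (0,4) (-1,4) (-1,5) (-1,6) (0,6) (1,6)

Derivation:
Initial moves: URRULLURU
Fold: move[8]->R => URRULLURR (positions: [(0, 0), (0, 1), (1, 1), (2, 1), (2, 2), (1, 2), (0, 2), (0, 3), (1, 3), (2, 3)])
Fold: move[1]->U => UURULLURR (positions: [(0, 0), (0, 1), (0, 2), (1, 2), (1, 3), (0, 3), (-1, 3), (-1, 4), (0, 4), (1, 4)])
Fold: move[5]->U => UURULUURR (positions: [(0, 0), (0, 1), (0, 2), (1, 2), (1, 3), (0, 3), (0, 4), (0, 5), (1, 5), (2, 5)])
Fold: move[2]->U => UUUULUURR (positions: [(0, 0), (0, 1), (0, 2), (0, 3), (0, 4), (-1, 4), (-1, 5), (-1, 6), (0, 6), (1, 6)])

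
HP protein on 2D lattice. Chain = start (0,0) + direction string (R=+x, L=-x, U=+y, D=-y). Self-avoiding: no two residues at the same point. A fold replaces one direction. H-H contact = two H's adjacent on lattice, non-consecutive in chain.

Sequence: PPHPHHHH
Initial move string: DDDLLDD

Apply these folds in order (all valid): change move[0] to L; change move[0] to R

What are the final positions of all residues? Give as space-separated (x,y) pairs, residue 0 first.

Answer: (0,0) (1,0) (1,-1) (1,-2) (0,-2) (-1,-2) (-1,-3) (-1,-4)

Derivation:
Initial moves: DDDLLDD
Fold: move[0]->L => LDDLLDD (positions: [(0, 0), (-1, 0), (-1, -1), (-1, -2), (-2, -2), (-3, -2), (-3, -3), (-3, -4)])
Fold: move[0]->R => RDDLLDD (positions: [(0, 0), (1, 0), (1, -1), (1, -2), (0, -2), (-1, -2), (-1, -3), (-1, -4)])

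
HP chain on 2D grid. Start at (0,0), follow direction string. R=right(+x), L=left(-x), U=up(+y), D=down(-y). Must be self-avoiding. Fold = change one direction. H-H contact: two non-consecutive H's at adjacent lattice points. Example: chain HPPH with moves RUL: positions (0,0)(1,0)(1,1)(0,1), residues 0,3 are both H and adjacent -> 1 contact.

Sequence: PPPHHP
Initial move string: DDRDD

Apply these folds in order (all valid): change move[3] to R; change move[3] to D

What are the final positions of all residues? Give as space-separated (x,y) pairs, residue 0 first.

Initial moves: DDRDD
Fold: move[3]->R => DDRRD (positions: [(0, 0), (0, -1), (0, -2), (1, -2), (2, -2), (2, -3)])
Fold: move[3]->D => DDRDD (positions: [(0, 0), (0, -1), (0, -2), (1, -2), (1, -3), (1, -4)])

Answer: (0,0) (0,-1) (0,-2) (1,-2) (1,-3) (1,-4)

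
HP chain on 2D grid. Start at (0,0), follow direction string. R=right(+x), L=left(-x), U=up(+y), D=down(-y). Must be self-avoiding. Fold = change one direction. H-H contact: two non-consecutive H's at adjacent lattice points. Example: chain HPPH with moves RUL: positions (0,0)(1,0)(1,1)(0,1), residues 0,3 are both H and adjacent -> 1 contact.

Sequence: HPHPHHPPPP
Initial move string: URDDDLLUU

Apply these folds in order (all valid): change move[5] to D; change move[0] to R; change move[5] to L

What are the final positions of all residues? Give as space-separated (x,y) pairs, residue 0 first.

Initial moves: URDDDLLUU
Fold: move[5]->D => URDDDDLUU (positions: [(0, 0), (0, 1), (1, 1), (1, 0), (1, -1), (1, -2), (1, -3), (0, -3), (0, -2), (0, -1)])
Fold: move[0]->R => RRDDDDLUU (positions: [(0, 0), (1, 0), (2, 0), (2, -1), (2, -2), (2, -3), (2, -4), (1, -4), (1, -3), (1, -2)])
Fold: move[5]->L => RRDDDLLUU (positions: [(0, 0), (1, 0), (2, 0), (2, -1), (2, -2), (2, -3), (1, -3), (0, -3), (0, -2), (0, -1)])

Answer: (0,0) (1,0) (2,0) (2,-1) (2,-2) (2,-3) (1,-3) (0,-3) (0,-2) (0,-1)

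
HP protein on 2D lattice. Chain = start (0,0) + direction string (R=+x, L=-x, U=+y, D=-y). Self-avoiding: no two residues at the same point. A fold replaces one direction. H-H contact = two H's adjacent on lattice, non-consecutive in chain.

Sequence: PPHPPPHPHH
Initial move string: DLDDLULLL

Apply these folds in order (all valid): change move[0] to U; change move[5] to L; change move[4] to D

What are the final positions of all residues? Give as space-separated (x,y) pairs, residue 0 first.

Initial moves: DLDDLULLL
Fold: move[0]->U => ULDDLULLL (positions: [(0, 0), (0, 1), (-1, 1), (-1, 0), (-1, -1), (-2, -1), (-2, 0), (-3, 0), (-4, 0), (-5, 0)])
Fold: move[5]->L => ULDDLLLLL (positions: [(0, 0), (0, 1), (-1, 1), (-1, 0), (-1, -1), (-2, -1), (-3, -1), (-4, -1), (-5, -1), (-6, -1)])
Fold: move[4]->D => ULDDDLLLL (positions: [(0, 0), (0, 1), (-1, 1), (-1, 0), (-1, -1), (-1, -2), (-2, -2), (-3, -2), (-4, -2), (-5, -2)])

Answer: (0,0) (0,1) (-1,1) (-1,0) (-1,-1) (-1,-2) (-2,-2) (-3,-2) (-4,-2) (-5,-2)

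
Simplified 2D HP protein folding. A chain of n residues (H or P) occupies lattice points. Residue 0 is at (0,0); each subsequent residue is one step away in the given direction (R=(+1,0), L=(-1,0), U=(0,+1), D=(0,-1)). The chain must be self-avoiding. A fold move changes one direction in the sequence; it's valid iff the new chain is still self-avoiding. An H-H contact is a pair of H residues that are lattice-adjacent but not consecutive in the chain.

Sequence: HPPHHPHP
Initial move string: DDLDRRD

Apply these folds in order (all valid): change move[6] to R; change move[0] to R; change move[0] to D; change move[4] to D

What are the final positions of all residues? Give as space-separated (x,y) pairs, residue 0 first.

Initial moves: DDLDRRD
Fold: move[6]->R => DDLDRRR (positions: [(0, 0), (0, -1), (0, -2), (-1, -2), (-1, -3), (0, -3), (1, -3), (2, -3)])
Fold: move[0]->R => RDLDRRR (positions: [(0, 0), (1, 0), (1, -1), (0, -1), (0, -2), (1, -2), (2, -2), (3, -2)])
Fold: move[0]->D => DDLDRRR (positions: [(0, 0), (0, -1), (0, -2), (-1, -2), (-1, -3), (0, -3), (1, -3), (2, -3)])
Fold: move[4]->D => DDLDDRR (positions: [(0, 0), (0, -1), (0, -2), (-1, -2), (-1, -3), (-1, -4), (0, -4), (1, -4)])

Answer: (0,0) (0,-1) (0,-2) (-1,-2) (-1,-3) (-1,-4) (0,-4) (1,-4)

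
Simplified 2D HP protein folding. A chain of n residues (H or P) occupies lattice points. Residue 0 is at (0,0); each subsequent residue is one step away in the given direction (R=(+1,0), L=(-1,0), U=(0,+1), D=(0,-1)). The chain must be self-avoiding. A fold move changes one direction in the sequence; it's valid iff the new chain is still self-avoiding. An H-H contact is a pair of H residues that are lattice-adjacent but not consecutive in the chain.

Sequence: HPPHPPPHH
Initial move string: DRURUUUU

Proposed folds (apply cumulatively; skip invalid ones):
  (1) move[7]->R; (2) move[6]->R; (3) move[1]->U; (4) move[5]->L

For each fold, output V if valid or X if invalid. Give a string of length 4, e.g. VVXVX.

Answer: VVXX

Derivation:
Initial: DRURUUUU -> [(0, 0), (0, -1), (1, -1), (1, 0), (2, 0), (2, 1), (2, 2), (2, 3), (2, 4)]
Fold 1: move[7]->R => DRURUUUR VALID
Fold 2: move[6]->R => DRURUURR VALID
Fold 3: move[1]->U => DUURUURR INVALID (collision), skipped
Fold 4: move[5]->L => DRURULRR INVALID (collision), skipped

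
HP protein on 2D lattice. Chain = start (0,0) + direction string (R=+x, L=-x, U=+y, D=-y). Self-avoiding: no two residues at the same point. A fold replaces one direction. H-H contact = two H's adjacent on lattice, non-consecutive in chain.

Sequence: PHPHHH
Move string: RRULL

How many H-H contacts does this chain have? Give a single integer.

Positions: [(0, 0), (1, 0), (2, 0), (2, 1), (1, 1), (0, 1)]
H-H contact: residue 1 @(1,0) - residue 4 @(1, 1)

Answer: 1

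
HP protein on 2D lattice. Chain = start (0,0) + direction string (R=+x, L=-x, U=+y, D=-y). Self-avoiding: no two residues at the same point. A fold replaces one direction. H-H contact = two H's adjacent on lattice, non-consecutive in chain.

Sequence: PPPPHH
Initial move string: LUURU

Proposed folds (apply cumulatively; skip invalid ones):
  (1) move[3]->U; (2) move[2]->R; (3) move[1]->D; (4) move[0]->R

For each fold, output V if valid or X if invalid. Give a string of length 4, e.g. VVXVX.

Initial: LUURU -> [(0, 0), (-1, 0), (-1, 1), (-1, 2), (0, 2), (0, 3)]
Fold 1: move[3]->U => LUUUU VALID
Fold 2: move[2]->R => LURUU VALID
Fold 3: move[1]->D => LDRUU INVALID (collision), skipped
Fold 4: move[0]->R => RURUU VALID

Answer: VVXV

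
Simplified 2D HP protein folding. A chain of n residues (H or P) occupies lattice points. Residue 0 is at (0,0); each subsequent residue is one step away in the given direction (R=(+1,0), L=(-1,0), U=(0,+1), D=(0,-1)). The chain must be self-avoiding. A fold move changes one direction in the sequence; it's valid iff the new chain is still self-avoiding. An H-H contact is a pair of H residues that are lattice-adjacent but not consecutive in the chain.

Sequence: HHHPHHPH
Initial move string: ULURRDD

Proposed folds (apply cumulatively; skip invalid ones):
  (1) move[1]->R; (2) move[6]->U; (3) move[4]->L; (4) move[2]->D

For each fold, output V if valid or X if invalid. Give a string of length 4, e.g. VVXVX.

Initial: ULURRDD -> [(0, 0), (0, 1), (-1, 1), (-1, 2), (0, 2), (1, 2), (1, 1), (1, 0)]
Fold 1: move[1]->R => URURRDD VALID
Fold 2: move[6]->U => URURRDU INVALID (collision), skipped
Fold 3: move[4]->L => URURLDD INVALID (collision), skipped
Fold 4: move[2]->D => URDRRDD VALID

Answer: VXXV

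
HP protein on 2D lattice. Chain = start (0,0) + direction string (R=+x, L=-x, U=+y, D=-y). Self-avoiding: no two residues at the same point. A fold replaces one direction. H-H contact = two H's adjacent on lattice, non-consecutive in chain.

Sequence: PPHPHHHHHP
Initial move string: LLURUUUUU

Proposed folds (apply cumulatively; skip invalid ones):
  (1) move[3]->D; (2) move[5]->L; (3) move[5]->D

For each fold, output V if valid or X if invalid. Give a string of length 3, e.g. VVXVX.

Answer: XVX

Derivation:
Initial: LLURUUUUU -> [(0, 0), (-1, 0), (-2, 0), (-2, 1), (-1, 1), (-1, 2), (-1, 3), (-1, 4), (-1, 5), (-1, 6)]
Fold 1: move[3]->D => LLUDUUUUU INVALID (collision), skipped
Fold 2: move[5]->L => LLURULUUU VALID
Fold 3: move[5]->D => LLURUDUUU INVALID (collision), skipped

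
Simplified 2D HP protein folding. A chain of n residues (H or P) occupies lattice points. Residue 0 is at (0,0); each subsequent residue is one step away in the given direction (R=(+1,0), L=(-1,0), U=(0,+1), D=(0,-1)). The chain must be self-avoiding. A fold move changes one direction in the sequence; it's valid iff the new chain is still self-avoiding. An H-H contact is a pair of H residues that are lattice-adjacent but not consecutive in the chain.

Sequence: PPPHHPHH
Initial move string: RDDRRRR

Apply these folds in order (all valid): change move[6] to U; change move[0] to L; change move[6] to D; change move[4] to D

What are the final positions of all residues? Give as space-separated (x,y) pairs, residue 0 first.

Answer: (0,0) (-1,0) (-1,-1) (-1,-2) (0,-2) (0,-3) (1,-3) (1,-4)

Derivation:
Initial moves: RDDRRRR
Fold: move[6]->U => RDDRRRU (positions: [(0, 0), (1, 0), (1, -1), (1, -2), (2, -2), (3, -2), (4, -2), (4, -1)])
Fold: move[0]->L => LDDRRRU (positions: [(0, 0), (-1, 0), (-1, -1), (-1, -2), (0, -2), (1, -2), (2, -2), (2, -1)])
Fold: move[6]->D => LDDRRRD (positions: [(0, 0), (-1, 0), (-1, -1), (-1, -2), (0, -2), (1, -2), (2, -2), (2, -3)])
Fold: move[4]->D => LDDRDRD (positions: [(0, 0), (-1, 0), (-1, -1), (-1, -2), (0, -2), (0, -3), (1, -3), (1, -4)])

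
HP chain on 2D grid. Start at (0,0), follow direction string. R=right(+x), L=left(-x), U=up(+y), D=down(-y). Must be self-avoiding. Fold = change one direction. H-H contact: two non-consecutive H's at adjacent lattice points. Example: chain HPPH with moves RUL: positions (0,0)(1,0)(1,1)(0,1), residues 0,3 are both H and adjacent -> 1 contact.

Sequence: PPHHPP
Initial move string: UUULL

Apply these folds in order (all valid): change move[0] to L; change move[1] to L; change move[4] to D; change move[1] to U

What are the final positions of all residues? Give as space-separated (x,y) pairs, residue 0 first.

Answer: (0,0) (-1,0) (-1,1) (-1,2) (-2,2) (-2,1)

Derivation:
Initial moves: UUULL
Fold: move[0]->L => LUULL (positions: [(0, 0), (-1, 0), (-1, 1), (-1, 2), (-2, 2), (-3, 2)])
Fold: move[1]->L => LLULL (positions: [(0, 0), (-1, 0), (-2, 0), (-2, 1), (-3, 1), (-4, 1)])
Fold: move[4]->D => LLULD (positions: [(0, 0), (-1, 0), (-2, 0), (-2, 1), (-3, 1), (-3, 0)])
Fold: move[1]->U => LUULD (positions: [(0, 0), (-1, 0), (-1, 1), (-1, 2), (-2, 2), (-2, 1)])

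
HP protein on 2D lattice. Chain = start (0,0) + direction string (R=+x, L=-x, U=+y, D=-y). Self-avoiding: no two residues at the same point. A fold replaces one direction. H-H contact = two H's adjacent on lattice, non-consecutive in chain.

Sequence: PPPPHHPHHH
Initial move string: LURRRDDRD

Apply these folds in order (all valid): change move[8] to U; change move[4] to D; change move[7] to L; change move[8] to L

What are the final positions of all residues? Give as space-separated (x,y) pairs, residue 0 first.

Answer: (0,0) (-1,0) (-1,1) (0,1) (1,1) (1,0) (1,-1) (1,-2) (0,-2) (-1,-2)

Derivation:
Initial moves: LURRRDDRD
Fold: move[8]->U => LURRRDDRU (positions: [(0, 0), (-1, 0), (-1, 1), (0, 1), (1, 1), (2, 1), (2, 0), (2, -1), (3, -1), (3, 0)])
Fold: move[4]->D => LURRDDDRU (positions: [(0, 0), (-1, 0), (-1, 1), (0, 1), (1, 1), (1, 0), (1, -1), (1, -2), (2, -2), (2, -1)])
Fold: move[7]->L => LURRDDDLU (positions: [(0, 0), (-1, 0), (-1, 1), (0, 1), (1, 1), (1, 0), (1, -1), (1, -2), (0, -2), (0, -1)])
Fold: move[8]->L => LURRDDDLL (positions: [(0, 0), (-1, 0), (-1, 1), (0, 1), (1, 1), (1, 0), (1, -1), (1, -2), (0, -2), (-1, -2)])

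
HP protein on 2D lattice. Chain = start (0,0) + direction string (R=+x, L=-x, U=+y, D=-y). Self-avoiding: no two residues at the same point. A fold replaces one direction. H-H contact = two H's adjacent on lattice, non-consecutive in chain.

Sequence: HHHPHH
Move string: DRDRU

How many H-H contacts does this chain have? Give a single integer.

Positions: [(0, 0), (0, -1), (1, -1), (1, -2), (2, -2), (2, -1)]
H-H contact: residue 2 @(1,-1) - residue 5 @(2, -1)

Answer: 1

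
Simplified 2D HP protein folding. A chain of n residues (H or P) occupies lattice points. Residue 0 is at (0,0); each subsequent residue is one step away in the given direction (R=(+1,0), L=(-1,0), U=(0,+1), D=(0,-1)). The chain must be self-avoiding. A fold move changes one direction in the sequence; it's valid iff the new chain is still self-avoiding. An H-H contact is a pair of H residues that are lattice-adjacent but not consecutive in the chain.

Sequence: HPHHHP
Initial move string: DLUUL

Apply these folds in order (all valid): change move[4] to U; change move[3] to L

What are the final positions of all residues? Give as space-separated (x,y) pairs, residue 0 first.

Answer: (0,0) (0,-1) (-1,-1) (-1,0) (-2,0) (-2,1)

Derivation:
Initial moves: DLUUL
Fold: move[4]->U => DLUUU (positions: [(0, 0), (0, -1), (-1, -1), (-1, 0), (-1, 1), (-1, 2)])
Fold: move[3]->L => DLULU (positions: [(0, 0), (0, -1), (-1, -1), (-1, 0), (-2, 0), (-2, 1)])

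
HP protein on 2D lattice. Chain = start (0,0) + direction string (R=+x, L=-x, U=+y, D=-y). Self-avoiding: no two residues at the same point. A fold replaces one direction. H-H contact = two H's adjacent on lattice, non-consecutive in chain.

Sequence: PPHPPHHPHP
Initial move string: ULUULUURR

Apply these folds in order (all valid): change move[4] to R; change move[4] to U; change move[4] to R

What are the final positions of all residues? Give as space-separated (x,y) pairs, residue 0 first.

Initial moves: ULUULUURR
Fold: move[4]->R => ULUURUURR (positions: [(0, 0), (0, 1), (-1, 1), (-1, 2), (-1, 3), (0, 3), (0, 4), (0, 5), (1, 5), (2, 5)])
Fold: move[4]->U => ULUUUUURR (positions: [(0, 0), (0, 1), (-1, 1), (-1, 2), (-1, 3), (-1, 4), (-1, 5), (-1, 6), (0, 6), (1, 6)])
Fold: move[4]->R => ULUURUURR (positions: [(0, 0), (0, 1), (-1, 1), (-1, 2), (-1, 3), (0, 3), (0, 4), (0, 5), (1, 5), (2, 5)])

Answer: (0,0) (0,1) (-1,1) (-1,2) (-1,3) (0,3) (0,4) (0,5) (1,5) (2,5)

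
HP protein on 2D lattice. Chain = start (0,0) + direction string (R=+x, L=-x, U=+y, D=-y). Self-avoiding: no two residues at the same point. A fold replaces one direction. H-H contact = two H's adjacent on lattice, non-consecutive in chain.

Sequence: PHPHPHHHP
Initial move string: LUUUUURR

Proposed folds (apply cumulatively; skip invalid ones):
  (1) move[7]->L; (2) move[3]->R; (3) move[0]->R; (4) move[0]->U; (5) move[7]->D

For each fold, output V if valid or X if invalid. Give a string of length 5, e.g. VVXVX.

Answer: XVVVV

Derivation:
Initial: LUUUUURR -> [(0, 0), (-1, 0), (-1, 1), (-1, 2), (-1, 3), (-1, 4), (-1, 5), (0, 5), (1, 5)]
Fold 1: move[7]->L => LUUUUURL INVALID (collision), skipped
Fold 2: move[3]->R => LUURUURR VALID
Fold 3: move[0]->R => RUURUURR VALID
Fold 4: move[0]->U => UUURUURR VALID
Fold 5: move[7]->D => UUURUURD VALID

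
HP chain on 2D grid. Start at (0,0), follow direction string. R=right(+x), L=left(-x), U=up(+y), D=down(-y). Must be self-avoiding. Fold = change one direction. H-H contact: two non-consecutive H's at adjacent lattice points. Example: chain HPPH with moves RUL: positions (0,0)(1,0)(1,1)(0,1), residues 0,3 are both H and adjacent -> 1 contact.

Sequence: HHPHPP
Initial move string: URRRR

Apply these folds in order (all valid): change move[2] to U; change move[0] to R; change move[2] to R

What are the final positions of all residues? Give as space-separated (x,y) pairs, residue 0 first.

Answer: (0,0) (1,0) (2,0) (3,0) (4,0) (5,0)

Derivation:
Initial moves: URRRR
Fold: move[2]->U => URURR (positions: [(0, 0), (0, 1), (1, 1), (1, 2), (2, 2), (3, 2)])
Fold: move[0]->R => RRURR (positions: [(0, 0), (1, 0), (2, 0), (2, 1), (3, 1), (4, 1)])
Fold: move[2]->R => RRRRR (positions: [(0, 0), (1, 0), (2, 0), (3, 0), (4, 0), (5, 0)])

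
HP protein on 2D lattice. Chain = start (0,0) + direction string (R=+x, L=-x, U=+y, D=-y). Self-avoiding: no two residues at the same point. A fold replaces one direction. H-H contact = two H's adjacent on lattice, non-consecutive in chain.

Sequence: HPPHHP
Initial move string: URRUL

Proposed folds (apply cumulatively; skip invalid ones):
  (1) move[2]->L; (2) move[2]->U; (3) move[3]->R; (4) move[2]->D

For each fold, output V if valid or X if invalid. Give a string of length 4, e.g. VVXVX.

Initial: URRUL -> [(0, 0), (0, 1), (1, 1), (2, 1), (2, 2), (1, 2)]
Fold 1: move[2]->L => URLUL INVALID (collision), skipped
Fold 2: move[2]->U => URUUL VALID
Fold 3: move[3]->R => URURL INVALID (collision), skipped
Fold 4: move[2]->D => URDUL INVALID (collision), skipped

Answer: XVXX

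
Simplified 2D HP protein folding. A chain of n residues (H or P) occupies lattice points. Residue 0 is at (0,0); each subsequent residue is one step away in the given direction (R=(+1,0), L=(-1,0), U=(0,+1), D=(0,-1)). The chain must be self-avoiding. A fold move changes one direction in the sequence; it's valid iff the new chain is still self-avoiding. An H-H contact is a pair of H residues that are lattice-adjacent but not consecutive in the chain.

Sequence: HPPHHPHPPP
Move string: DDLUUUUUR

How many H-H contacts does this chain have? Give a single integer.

Positions: [(0, 0), (0, -1), (0, -2), (-1, -2), (-1, -1), (-1, 0), (-1, 1), (-1, 2), (-1, 3), (0, 3)]
No H-H contacts found.

Answer: 0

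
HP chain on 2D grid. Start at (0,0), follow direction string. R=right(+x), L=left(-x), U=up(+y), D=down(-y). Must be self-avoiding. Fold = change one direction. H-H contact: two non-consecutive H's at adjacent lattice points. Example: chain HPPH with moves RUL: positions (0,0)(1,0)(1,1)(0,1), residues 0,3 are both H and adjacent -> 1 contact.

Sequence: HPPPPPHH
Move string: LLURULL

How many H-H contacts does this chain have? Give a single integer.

Answer: 0

Derivation:
Positions: [(0, 0), (-1, 0), (-2, 0), (-2, 1), (-1, 1), (-1, 2), (-2, 2), (-3, 2)]
No H-H contacts found.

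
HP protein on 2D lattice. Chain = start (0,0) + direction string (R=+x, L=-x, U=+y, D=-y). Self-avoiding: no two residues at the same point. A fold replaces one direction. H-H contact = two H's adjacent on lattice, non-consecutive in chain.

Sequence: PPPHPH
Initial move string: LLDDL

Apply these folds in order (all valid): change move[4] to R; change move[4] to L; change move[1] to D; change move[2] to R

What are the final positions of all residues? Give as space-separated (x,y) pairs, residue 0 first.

Answer: (0,0) (-1,0) (-1,-1) (0,-1) (0,-2) (-1,-2)

Derivation:
Initial moves: LLDDL
Fold: move[4]->R => LLDDR (positions: [(0, 0), (-1, 0), (-2, 0), (-2, -1), (-2, -2), (-1, -2)])
Fold: move[4]->L => LLDDL (positions: [(0, 0), (-1, 0), (-2, 0), (-2, -1), (-2, -2), (-3, -2)])
Fold: move[1]->D => LDDDL (positions: [(0, 0), (-1, 0), (-1, -1), (-1, -2), (-1, -3), (-2, -3)])
Fold: move[2]->R => LDRDL (positions: [(0, 0), (-1, 0), (-1, -1), (0, -1), (0, -2), (-1, -2)])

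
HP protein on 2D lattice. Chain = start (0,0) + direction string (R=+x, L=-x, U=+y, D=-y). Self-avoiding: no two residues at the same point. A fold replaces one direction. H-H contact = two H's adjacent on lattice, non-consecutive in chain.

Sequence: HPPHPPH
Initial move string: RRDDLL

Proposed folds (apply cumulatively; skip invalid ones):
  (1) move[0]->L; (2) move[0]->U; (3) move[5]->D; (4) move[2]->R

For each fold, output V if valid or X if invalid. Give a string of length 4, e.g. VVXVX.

Answer: XVVV

Derivation:
Initial: RRDDLL -> [(0, 0), (1, 0), (2, 0), (2, -1), (2, -2), (1, -2), (0, -2)]
Fold 1: move[0]->L => LRDDLL INVALID (collision), skipped
Fold 2: move[0]->U => URDDLL VALID
Fold 3: move[5]->D => URDDLD VALID
Fold 4: move[2]->R => URRDLD VALID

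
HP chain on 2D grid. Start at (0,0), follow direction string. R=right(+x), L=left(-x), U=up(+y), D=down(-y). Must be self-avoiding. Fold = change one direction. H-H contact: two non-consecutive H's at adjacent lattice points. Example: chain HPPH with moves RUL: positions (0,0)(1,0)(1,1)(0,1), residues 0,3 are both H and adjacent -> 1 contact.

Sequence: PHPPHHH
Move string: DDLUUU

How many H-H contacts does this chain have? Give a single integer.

Positions: [(0, 0), (0, -1), (0, -2), (-1, -2), (-1, -1), (-1, 0), (-1, 1)]
H-H contact: residue 1 @(0,-1) - residue 4 @(-1, -1)

Answer: 1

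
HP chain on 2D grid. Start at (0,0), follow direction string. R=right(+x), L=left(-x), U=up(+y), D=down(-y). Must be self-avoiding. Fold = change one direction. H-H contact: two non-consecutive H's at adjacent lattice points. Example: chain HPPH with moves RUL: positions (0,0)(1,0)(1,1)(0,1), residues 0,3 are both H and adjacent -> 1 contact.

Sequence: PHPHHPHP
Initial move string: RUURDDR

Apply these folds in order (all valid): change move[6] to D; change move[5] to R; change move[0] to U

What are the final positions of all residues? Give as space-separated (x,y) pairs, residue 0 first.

Answer: (0,0) (0,1) (0,2) (0,3) (1,3) (1,2) (2,2) (2,1)

Derivation:
Initial moves: RUURDDR
Fold: move[6]->D => RUURDDD (positions: [(0, 0), (1, 0), (1, 1), (1, 2), (2, 2), (2, 1), (2, 0), (2, -1)])
Fold: move[5]->R => RUURDRD (positions: [(0, 0), (1, 0), (1, 1), (1, 2), (2, 2), (2, 1), (3, 1), (3, 0)])
Fold: move[0]->U => UUURDRD (positions: [(0, 0), (0, 1), (0, 2), (0, 3), (1, 3), (1, 2), (2, 2), (2, 1)])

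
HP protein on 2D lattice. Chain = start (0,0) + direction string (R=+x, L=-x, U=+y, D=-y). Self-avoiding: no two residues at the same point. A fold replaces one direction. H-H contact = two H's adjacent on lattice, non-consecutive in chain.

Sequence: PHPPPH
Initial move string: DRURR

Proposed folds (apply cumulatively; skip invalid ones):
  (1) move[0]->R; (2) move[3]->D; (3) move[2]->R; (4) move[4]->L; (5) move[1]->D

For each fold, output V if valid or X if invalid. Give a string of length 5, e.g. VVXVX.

Initial: DRURR -> [(0, 0), (0, -1), (1, -1), (1, 0), (2, 0), (3, 0)]
Fold 1: move[0]->R => RRURR VALID
Fold 2: move[3]->D => RRUDR INVALID (collision), skipped
Fold 3: move[2]->R => RRRRR VALID
Fold 4: move[4]->L => RRRRL INVALID (collision), skipped
Fold 5: move[1]->D => RDRRR VALID

Answer: VXVXV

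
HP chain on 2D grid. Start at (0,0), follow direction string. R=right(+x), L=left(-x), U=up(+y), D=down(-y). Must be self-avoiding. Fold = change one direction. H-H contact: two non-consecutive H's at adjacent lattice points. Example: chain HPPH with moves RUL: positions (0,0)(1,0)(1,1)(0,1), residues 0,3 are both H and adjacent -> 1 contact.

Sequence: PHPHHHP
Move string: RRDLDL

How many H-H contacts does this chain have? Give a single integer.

Answer: 1

Derivation:
Positions: [(0, 0), (1, 0), (2, 0), (2, -1), (1, -1), (1, -2), (0, -2)]
H-H contact: residue 1 @(1,0) - residue 4 @(1, -1)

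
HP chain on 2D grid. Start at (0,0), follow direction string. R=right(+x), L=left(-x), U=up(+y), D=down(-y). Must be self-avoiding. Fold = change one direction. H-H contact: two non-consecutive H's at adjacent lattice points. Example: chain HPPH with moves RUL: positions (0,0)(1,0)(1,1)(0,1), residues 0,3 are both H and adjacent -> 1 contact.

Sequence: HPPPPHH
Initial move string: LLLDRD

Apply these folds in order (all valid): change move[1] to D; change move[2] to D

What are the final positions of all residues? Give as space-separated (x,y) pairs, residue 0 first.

Initial moves: LLLDRD
Fold: move[1]->D => LDLDRD (positions: [(0, 0), (-1, 0), (-1, -1), (-2, -1), (-2, -2), (-1, -2), (-1, -3)])
Fold: move[2]->D => LDDDRD (positions: [(0, 0), (-1, 0), (-1, -1), (-1, -2), (-1, -3), (0, -3), (0, -4)])

Answer: (0,0) (-1,0) (-1,-1) (-1,-2) (-1,-3) (0,-3) (0,-4)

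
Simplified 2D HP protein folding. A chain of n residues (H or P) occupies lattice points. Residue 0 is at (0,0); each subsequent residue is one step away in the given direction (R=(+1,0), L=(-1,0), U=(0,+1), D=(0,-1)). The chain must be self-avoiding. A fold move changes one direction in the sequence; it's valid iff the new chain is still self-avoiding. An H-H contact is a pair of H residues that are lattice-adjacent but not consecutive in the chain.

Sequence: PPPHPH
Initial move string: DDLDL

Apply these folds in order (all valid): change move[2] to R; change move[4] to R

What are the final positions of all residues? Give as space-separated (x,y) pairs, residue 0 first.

Initial moves: DDLDL
Fold: move[2]->R => DDRDL (positions: [(0, 0), (0, -1), (0, -2), (1, -2), (1, -3), (0, -3)])
Fold: move[4]->R => DDRDR (positions: [(0, 0), (0, -1), (0, -2), (1, -2), (1, -3), (2, -3)])

Answer: (0,0) (0,-1) (0,-2) (1,-2) (1,-3) (2,-3)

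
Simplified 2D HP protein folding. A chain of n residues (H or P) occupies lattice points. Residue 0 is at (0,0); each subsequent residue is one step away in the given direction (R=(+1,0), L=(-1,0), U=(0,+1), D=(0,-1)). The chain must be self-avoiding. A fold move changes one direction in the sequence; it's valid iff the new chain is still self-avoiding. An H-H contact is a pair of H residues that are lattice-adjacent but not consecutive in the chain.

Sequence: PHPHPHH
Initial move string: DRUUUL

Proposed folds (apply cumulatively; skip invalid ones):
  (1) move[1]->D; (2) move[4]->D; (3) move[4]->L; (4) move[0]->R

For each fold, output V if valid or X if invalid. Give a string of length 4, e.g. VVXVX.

Initial: DRUUUL -> [(0, 0), (0, -1), (1, -1), (1, 0), (1, 1), (1, 2), (0, 2)]
Fold 1: move[1]->D => DDUUUL INVALID (collision), skipped
Fold 2: move[4]->D => DRUUDL INVALID (collision), skipped
Fold 3: move[4]->L => DRUULL VALID
Fold 4: move[0]->R => RRUULL VALID

Answer: XXVV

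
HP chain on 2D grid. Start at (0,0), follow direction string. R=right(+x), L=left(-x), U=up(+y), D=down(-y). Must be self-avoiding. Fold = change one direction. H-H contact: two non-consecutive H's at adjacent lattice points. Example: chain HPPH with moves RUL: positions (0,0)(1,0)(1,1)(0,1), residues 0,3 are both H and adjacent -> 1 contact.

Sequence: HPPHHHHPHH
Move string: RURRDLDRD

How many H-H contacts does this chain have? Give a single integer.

Answer: 2

Derivation:
Positions: [(0, 0), (1, 0), (1, 1), (2, 1), (3, 1), (3, 0), (2, 0), (2, -1), (3, -1), (3, -2)]
H-H contact: residue 3 @(2,1) - residue 6 @(2, 0)
H-H contact: residue 5 @(3,0) - residue 8 @(3, -1)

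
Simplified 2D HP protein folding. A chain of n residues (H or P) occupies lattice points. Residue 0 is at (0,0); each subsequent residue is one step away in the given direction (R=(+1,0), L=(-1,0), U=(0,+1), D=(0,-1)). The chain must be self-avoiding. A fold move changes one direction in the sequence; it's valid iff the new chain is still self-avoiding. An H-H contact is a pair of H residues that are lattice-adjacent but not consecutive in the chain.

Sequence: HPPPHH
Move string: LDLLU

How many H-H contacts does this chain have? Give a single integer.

Positions: [(0, 0), (-1, 0), (-1, -1), (-2, -1), (-3, -1), (-3, 0)]
No H-H contacts found.

Answer: 0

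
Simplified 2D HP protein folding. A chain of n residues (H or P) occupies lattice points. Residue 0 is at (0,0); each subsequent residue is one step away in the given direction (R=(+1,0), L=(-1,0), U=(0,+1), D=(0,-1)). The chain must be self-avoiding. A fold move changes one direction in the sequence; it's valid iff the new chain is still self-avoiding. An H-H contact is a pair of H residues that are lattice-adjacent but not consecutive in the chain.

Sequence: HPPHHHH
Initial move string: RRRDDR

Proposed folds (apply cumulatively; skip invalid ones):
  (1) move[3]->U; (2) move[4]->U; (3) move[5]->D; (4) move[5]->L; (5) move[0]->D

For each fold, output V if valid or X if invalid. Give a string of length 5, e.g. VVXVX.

Answer: XXVVV

Derivation:
Initial: RRRDDR -> [(0, 0), (1, 0), (2, 0), (3, 0), (3, -1), (3, -2), (4, -2)]
Fold 1: move[3]->U => RRRUDR INVALID (collision), skipped
Fold 2: move[4]->U => RRRDUR INVALID (collision), skipped
Fold 3: move[5]->D => RRRDDD VALID
Fold 4: move[5]->L => RRRDDL VALID
Fold 5: move[0]->D => DRRDDL VALID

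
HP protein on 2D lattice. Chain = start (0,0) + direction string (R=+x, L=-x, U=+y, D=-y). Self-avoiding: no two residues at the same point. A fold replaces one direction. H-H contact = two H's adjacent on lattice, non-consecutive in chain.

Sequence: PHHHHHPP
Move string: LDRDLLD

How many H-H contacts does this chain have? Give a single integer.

Answer: 1

Derivation:
Positions: [(0, 0), (-1, 0), (-1, -1), (0, -1), (0, -2), (-1, -2), (-2, -2), (-2, -3)]
H-H contact: residue 2 @(-1,-1) - residue 5 @(-1, -2)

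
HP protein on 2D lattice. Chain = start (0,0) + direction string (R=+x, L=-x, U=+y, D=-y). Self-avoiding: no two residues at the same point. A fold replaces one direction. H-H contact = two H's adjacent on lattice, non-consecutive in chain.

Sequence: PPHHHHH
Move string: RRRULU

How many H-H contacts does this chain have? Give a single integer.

Positions: [(0, 0), (1, 0), (2, 0), (3, 0), (3, 1), (2, 1), (2, 2)]
H-H contact: residue 2 @(2,0) - residue 5 @(2, 1)

Answer: 1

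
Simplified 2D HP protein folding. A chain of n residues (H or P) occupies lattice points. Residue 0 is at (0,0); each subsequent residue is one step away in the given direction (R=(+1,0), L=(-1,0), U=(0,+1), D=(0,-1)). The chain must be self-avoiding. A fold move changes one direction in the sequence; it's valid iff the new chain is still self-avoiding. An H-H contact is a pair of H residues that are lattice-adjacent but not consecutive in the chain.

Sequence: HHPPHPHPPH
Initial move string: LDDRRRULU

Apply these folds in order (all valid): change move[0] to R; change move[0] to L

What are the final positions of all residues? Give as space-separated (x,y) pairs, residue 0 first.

Answer: (0,0) (-1,0) (-1,-1) (-1,-2) (0,-2) (1,-2) (2,-2) (2,-1) (1,-1) (1,0)

Derivation:
Initial moves: LDDRRRULU
Fold: move[0]->R => RDDRRRULU (positions: [(0, 0), (1, 0), (1, -1), (1, -2), (2, -2), (3, -2), (4, -2), (4, -1), (3, -1), (3, 0)])
Fold: move[0]->L => LDDRRRULU (positions: [(0, 0), (-1, 0), (-1, -1), (-1, -2), (0, -2), (1, -2), (2, -2), (2, -1), (1, -1), (1, 0)])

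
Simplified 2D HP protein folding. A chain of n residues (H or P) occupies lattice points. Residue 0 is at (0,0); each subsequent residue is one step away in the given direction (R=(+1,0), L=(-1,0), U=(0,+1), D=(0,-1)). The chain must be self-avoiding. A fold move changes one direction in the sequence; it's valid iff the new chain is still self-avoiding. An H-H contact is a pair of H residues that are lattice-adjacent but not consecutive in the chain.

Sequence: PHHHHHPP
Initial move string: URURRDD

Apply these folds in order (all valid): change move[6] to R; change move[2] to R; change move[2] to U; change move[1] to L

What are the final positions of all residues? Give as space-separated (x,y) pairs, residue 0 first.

Initial moves: URURRDD
Fold: move[6]->R => URURRDR (positions: [(0, 0), (0, 1), (1, 1), (1, 2), (2, 2), (3, 2), (3, 1), (4, 1)])
Fold: move[2]->R => URRRRDR (positions: [(0, 0), (0, 1), (1, 1), (2, 1), (3, 1), (4, 1), (4, 0), (5, 0)])
Fold: move[2]->U => URURRDR (positions: [(0, 0), (0, 1), (1, 1), (1, 2), (2, 2), (3, 2), (3, 1), (4, 1)])
Fold: move[1]->L => ULURRDR (positions: [(0, 0), (0, 1), (-1, 1), (-1, 2), (0, 2), (1, 2), (1, 1), (2, 1)])

Answer: (0,0) (0,1) (-1,1) (-1,2) (0,2) (1,2) (1,1) (2,1)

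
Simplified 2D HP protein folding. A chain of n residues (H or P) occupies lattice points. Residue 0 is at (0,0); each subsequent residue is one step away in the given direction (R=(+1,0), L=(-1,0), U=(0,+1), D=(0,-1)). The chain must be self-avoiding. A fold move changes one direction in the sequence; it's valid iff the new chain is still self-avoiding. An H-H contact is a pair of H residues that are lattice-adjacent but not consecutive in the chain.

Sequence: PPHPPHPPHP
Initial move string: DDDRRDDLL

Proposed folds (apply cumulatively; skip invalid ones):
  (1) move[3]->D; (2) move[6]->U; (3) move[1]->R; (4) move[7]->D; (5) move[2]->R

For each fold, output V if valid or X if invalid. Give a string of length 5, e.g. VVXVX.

Initial: DDDRRDDLL -> [(0, 0), (0, -1), (0, -2), (0, -3), (1, -3), (2, -3), (2, -4), (2, -5), (1, -5), (0, -5)]
Fold 1: move[3]->D => DDDDRDDLL VALID
Fold 2: move[6]->U => DDDDRDULL INVALID (collision), skipped
Fold 3: move[1]->R => DRDDRDDLL VALID
Fold 4: move[7]->D => DRDDRDDDL VALID
Fold 5: move[2]->R => DRRDRDDDL VALID

Answer: VXVVV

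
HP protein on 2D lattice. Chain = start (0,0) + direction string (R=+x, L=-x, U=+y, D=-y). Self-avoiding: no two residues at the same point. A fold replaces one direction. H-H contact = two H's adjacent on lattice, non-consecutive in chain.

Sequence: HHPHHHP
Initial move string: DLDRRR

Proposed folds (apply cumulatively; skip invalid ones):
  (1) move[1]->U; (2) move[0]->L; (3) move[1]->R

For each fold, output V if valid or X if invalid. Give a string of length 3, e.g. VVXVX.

Initial: DLDRRR -> [(0, 0), (0, -1), (-1, -1), (-1, -2), (0, -2), (1, -2), (2, -2)]
Fold 1: move[1]->U => DUDRRR INVALID (collision), skipped
Fold 2: move[0]->L => LLDRRR VALID
Fold 3: move[1]->R => LRDRRR INVALID (collision), skipped

Answer: XVX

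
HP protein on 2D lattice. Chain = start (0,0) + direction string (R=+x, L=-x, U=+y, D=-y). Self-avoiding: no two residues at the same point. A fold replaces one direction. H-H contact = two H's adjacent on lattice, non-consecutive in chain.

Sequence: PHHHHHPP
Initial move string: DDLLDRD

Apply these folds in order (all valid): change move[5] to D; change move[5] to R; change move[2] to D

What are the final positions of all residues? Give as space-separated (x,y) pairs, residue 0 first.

Answer: (0,0) (0,-1) (0,-2) (0,-3) (-1,-3) (-1,-4) (0,-4) (0,-5)

Derivation:
Initial moves: DDLLDRD
Fold: move[5]->D => DDLLDDD (positions: [(0, 0), (0, -1), (0, -2), (-1, -2), (-2, -2), (-2, -3), (-2, -4), (-2, -5)])
Fold: move[5]->R => DDLLDRD (positions: [(0, 0), (0, -1), (0, -2), (-1, -2), (-2, -2), (-2, -3), (-1, -3), (-1, -4)])
Fold: move[2]->D => DDDLDRD (positions: [(0, 0), (0, -1), (0, -2), (0, -3), (-1, -3), (-1, -4), (0, -4), (0, -5)])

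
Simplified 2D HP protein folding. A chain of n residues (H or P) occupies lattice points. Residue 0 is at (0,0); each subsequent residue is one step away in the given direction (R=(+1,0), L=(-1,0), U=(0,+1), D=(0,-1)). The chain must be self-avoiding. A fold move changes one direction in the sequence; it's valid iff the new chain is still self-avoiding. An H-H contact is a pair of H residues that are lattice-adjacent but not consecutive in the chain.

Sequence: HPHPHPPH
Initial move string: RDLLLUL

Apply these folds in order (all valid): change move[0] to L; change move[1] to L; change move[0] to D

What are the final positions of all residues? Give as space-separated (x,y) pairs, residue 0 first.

Answer: (0,0) (0,-1) (-1,-1) (-2,-1) (-3,-1) (-4,-1) (-4,0) (-5,0)

Derivation:
Initial moves: RDLLLUL
Fold: move[0]->L => LDLLLUL (positions: [(0, 0), (-1, 0), (-1, -1), (-2, -1), (-3, -1), (-4, -1), (-4, 0), (-5, 0)])
Fold: move[1]->L => LLLLLUL (positions: [(0, 0), (-1, 0), (-2, 0), (-3, 0), (-4, 0), (-5, 0), (-5, 1), (-6, 1)])
Fold: move[0]->D => DLLLLUL (positions: [(0, 0), (0, -1), (-1, -1), (-2, -1), (-3, -1), (-4, -1), (-4, 0), (-5, 0)])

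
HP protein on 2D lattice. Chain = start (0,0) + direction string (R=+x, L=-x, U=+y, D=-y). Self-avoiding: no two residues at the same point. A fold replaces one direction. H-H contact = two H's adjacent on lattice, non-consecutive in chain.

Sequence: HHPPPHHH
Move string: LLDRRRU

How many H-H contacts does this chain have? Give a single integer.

Positions: [(0, 0), (-1, 0), (-2, 0), (-2, -1), (-1, -1), (0, -1), (1, -1), (1, 0)]
H-H contact: residue 0 @(0,0) - residue 7 @(1, 0)
H-H contact: residue 0 @(0,0) - residue 5 @(0, -1)

Answer: 2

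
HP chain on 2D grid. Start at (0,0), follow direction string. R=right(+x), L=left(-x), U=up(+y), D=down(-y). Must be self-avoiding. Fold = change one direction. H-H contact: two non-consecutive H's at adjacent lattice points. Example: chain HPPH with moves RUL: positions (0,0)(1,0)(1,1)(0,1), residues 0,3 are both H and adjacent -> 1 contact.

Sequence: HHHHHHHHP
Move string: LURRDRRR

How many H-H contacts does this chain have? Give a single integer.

Positions: [(0, 0), (-1, 0), (-1, 1), (0, 1), (1, 1), (1, 0), (2, 0), (3, 0), (4, 0)]
H-H contact: residue 0 @(0,0) - residue 5 @(1, 0)
H-H contact: residue 0 @(0,0) - residue 3 @(0, 1)

Answer: 2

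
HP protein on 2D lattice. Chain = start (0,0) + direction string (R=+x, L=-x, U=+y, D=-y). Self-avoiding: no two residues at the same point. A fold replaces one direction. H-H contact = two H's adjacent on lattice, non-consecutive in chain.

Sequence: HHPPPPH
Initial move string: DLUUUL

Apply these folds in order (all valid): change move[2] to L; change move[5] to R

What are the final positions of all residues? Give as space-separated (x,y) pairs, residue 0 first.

Answer: (0,0) (0,-1) (-1,-1) (-2,-1) (-2,0) (-2,1) (-1,1)

Derivation:
Initial moves: DLUUUL
Fold: move[2]->L => DLLUUL (positions: [(0, 0), (0, -1), (-1, -1), (-2, -1), (-2, 0), (-2, 1), (-3, 1)])
Fold: move[5]->R => DLLUUR (positions: [(0, 0), (0, -1), (-1, -1), (-2, -1), (-2, 0), (-2, 1), (-1, 1)])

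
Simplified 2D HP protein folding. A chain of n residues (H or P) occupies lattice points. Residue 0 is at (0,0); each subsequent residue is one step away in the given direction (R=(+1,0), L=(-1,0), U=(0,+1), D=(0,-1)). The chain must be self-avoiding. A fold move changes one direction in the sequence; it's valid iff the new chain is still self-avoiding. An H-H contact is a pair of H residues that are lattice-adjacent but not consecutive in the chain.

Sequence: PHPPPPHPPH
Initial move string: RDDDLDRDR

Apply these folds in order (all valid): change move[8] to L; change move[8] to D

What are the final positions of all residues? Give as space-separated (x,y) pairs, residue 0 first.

Initial moves: RDDDLDRDR
Fold: move[8]->L => RDDDLDRDL (positions: [(0, 0), (1, 0), (1, -1), (1, -2), (1, -3), (0, -3), (0, -4), (1, -4), (1, -5), (0, -5)])
Fold: move[8]->D => RDDDLDRDD (positions: [(0, 0), (1, 0), (1, -1), (1, -2), (1, -3), (0, -3), (0, -4), (1, -4), (1, -5), (1, -6)])

Answer: (0,0) (1,0) (1,-1) (1,-2) (1,-3) (0,-3) (0,-4) (1,-4) (1,-5) (1,-6)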